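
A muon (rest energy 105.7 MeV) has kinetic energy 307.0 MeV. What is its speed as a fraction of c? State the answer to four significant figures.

0.9666c

K = (γ−1)mc², so γ = 1 + 307.0/105.7 = 3.9044.
Then v/c = √(1 − γ⁻²) = √(1 − 0.0655981) = √0.9344019 = 0.9666.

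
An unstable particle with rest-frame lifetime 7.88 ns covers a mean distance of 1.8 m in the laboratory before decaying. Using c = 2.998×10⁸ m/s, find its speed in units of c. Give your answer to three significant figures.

Lab distance = (lab lifetime)·v = γτ·βc, so βγ = d/(cτ) = 1.800/(2.998×10⁸ × 7.880×10^-9) = 0.76193.
With βγ = 0.76193: γ² = 1 + (βγ)² = 1.580537, and β = (βγ)/γ = 0.76193/1.25719 = 0.606.

0.606c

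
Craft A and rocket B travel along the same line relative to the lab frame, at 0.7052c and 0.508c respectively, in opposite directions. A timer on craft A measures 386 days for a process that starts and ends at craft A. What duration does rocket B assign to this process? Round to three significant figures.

The velocity of craft A relative to rocket B is (0.7052 + 0.508)c / (1 + 0.7052×0.508) = 0.89321c; relative speed 0.89321c.
γ for this relative speed: γ = 1/√(1 − 0.797824) = 2.224.
Craft A's interval is proper; time dilation gives Δt_B = γΔτ = 2.224 × 386 days = 858 days.

858 days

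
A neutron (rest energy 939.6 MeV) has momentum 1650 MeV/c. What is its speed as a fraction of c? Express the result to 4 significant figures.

0.8690c

βγ = pc/(mc²) = 1650/939.6 = 1.7561.
Since γ² = 1 + (βγ)² = 4.08389, γ = √4.08389 = 2.02086, and β = (βγ)/γ = 1.7561/2.02086 = 0.8690.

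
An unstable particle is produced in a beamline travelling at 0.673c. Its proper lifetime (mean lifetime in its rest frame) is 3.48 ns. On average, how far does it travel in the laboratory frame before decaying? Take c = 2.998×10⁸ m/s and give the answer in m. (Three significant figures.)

0.949 m

γ = 1/√(1 − β²) = 1/√(1 − 0.452929) = 1/√0.547071 = 1/0.739642 = 1.352.
Lab-frame lifetime: Δt = γτ = 1.352 × 3.48 ns = 4.705 ns.
Distance: d = vΔt = 0.673 × 2.998×10⁸ m/s × 4.7050×10^-9 s = 0.949 m.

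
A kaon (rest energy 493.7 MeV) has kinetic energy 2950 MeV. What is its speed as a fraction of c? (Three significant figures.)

γ = 1 + K/(mc²) = 1 + 2950/493.7 = 6.9753.
β = √(1 − 1/γ²) = √(1 − 0.020553) = √0.979447 = 0.990.

0.990c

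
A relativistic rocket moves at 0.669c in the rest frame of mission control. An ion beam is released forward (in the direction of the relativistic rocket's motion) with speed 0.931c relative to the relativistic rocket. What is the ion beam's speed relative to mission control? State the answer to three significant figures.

In units of c, u = (u' + v)/(1 + u'v) with u' = 0.931 and v = 0.669.
Numerator: 0.931 + 0.669 = 1.6. Denominator: 1 + (0.931)(0.669) = 1.622839.
u = 1.6/1.622839 = 0.98593, so the speed is 0.986c.

0.986c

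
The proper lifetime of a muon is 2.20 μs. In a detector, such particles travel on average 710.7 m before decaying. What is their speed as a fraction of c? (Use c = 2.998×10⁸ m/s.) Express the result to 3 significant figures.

Lab distance = (lab lifetime)·v = γτ·βc, so βγ = d/(cτ) = 710.7/(2.998×10⁸ × 2.200×10^-6) = 1.0775.
With βγ = 1.0775: γ² = 1 + (βγ)² = 2.16101, and β = (βγ)/γ = 1.0775/1.47004 = 0.733.

0.733c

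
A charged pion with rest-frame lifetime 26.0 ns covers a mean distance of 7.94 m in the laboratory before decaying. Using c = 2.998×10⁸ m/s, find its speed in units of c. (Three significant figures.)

0.714c

Let x = d/(cτ) = 7.940 m / (2.998×10⁸ m/s × 2.600×10^-8 s) = 1.0186. Since d = βγcτ, x = βγ = β/√(1−β²).
Solving: β² = x²/(1+x²) = 1.03755/2.03755 = 0.509214, so β = 0.714.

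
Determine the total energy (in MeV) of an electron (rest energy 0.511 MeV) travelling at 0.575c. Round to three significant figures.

With β = 0.575, γ = 1/√(1 − 0.575²) = 1/√0.669375 = 1.2223.
Total energy: E = γmc² = 1.2223 × 0.511 MeV = 0.625 MeV.

0.625 MeV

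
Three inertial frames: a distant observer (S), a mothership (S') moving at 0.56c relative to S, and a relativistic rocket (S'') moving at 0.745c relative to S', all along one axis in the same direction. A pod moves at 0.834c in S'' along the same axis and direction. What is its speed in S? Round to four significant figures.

0.9926c

Compose velocities in two stages. Stage 1 (into S'): u₁ = (0.834+0.745)/(1+0.834×0.745) = 0.97389.
Stage 2 (into S): u = (0.97389+0.56)/(1+0.97389×0.56) = 0.99257, so the speed is 0.9926c.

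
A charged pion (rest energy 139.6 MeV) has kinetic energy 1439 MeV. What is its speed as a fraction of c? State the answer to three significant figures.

γ = 1 + K/(mc²) = 1 + 1439/139.6 = 11.308.
β = √(1 − 1/γ²) = √(1 − 0.00782039) = √0.99217961 = 0.996.

0.996c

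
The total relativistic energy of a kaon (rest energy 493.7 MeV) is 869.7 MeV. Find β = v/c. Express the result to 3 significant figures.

0.823

γ = E/(mc²) = 869.7/493.7 = 1.7616.
β = √(1 − 1/γ²) = √(1 − 0.322244) = √0.677756 = 0.823.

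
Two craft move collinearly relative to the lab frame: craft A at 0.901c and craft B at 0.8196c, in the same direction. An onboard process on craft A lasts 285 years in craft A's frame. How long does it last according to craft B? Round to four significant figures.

299.9 years

Transform craft A's velocity into craft B's frame: (0.901 − 0.8196)/(1 − 0.901·0.8196) = 0.0814/0.2615404, so the relative speed is 0.31123c.
At |u| = 0.31123c, γ = (1 − 0.0968641)^(−1/2) = 1.0523.
The clock on craft A records proper time, so craft B measures Δt = γΔτ = 1.0523 × 285 = 299.9 years.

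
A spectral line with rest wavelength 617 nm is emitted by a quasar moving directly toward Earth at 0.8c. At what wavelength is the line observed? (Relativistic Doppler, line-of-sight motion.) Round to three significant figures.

206 nm

Relativistic Doppler for wavelength: λ_obs = λ_src · √((1−β)/(1+β)).
With β = 0.8: factor = √(0.2/1.8) = 0.33333.
λ_obs = 617 × 0.33333 = 206 nm.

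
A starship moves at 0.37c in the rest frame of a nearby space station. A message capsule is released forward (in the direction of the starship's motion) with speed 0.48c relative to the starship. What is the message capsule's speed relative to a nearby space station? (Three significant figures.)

In units of c, u = (u' + v)/(1 + u'v) with u' = 0.48 and v = 0.37.
Numerator: 0.48 + 0.37 = 0.85. Denominator: 1 + (0.48)(0.37) = 1.1776.
u = 0.85/1.1776 = 0.72181, so the speed is 0.722c.

0.722c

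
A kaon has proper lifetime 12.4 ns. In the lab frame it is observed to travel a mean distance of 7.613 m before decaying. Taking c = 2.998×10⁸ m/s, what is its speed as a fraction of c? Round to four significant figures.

Let x = d/(cτ) = 7.613 m / (2.998×10⁸ m/s × 1.240×10^-8 s) = 2.0479. Since d = βγcτ, x = βγ = β/√(1−β²).
Solving: β² = x²/(1+x²) = 4.19389/5.19389 = 0.807466, so β = 0.8986.

0.8986c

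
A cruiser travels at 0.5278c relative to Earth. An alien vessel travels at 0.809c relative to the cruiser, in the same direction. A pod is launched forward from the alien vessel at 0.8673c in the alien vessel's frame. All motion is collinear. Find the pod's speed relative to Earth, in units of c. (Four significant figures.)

First combine the pod and alien vessel (S''→S'): u₁ = (0.8673 + 0.809)/(1 + 0.8673×0.809) = 1.6763/1.7016457 = 0.98511.
Then combine with the cruiser (S'→S): u = (0.98511 + 0.5278)/(1 + 0.98511×0.5278) = 1.51291/1.519941058 = 0.99537.

0.9954c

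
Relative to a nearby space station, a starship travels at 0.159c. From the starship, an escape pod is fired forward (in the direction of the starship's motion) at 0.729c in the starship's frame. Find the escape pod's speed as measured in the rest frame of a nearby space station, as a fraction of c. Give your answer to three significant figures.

Relativistic velocity addition: u = (u' + v)/(1 + u'v/c²), with u' = 0.729c and v = 0.159c.
Numerator: 0.729 + 0.159 = 0.888. Denominator: 1 + (0.729)(0.159) = 1.115911.
u = 0.888/1.115911 = 0.79576, so the speed is 0.796c.

0.796c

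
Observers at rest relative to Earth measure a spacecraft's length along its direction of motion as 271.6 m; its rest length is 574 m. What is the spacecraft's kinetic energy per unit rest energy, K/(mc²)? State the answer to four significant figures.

From L = L₀/γ: γ = 574/271.6 = 2.1134.
K/(mc²) = γ − 1 = 2.1134 − 1 = 1.113.

1.113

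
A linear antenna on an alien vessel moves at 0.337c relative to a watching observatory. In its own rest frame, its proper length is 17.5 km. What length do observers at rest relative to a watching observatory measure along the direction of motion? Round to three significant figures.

16.5 km

With β = 0.337, γ = 1/√(1 − 0.337²) = 1/√0.886431 = 1.0621.
Along the direction of motion the measured length is L₀/γ = 17.5/1.0621 = 16.5 km.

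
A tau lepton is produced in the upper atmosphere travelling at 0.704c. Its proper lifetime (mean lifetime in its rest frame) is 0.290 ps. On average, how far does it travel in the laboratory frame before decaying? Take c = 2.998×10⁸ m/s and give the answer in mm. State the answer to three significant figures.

0.0862 mm

With β = 0.704, γ = 1/√(1 − 0.704²) = 1/√0.504384 = 1.4081.
Lab-frame lifetime: Δt = γτ = 1.4081 × 0.290 ps = 0.40835 ps.
Distance: d = vΔt = 0.704 × 2.998×10⁸ m/s × 4.0835×10^-13 s = 8.62×10^-5 m = 0.0862 mm.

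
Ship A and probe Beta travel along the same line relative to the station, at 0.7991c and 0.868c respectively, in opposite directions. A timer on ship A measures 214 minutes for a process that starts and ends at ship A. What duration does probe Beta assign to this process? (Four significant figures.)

The velocity of ship A relative to probe Beta is (0.7991 + 0.868)c / (1 + 0.7991×0.868) = 0.98434c; relative speed 0.98434c.
γ for this relative speed: γ = 1/√(1 − 0.968925) = 5.6728.
The clock on ship A records proper time, so probe Beta measures Δt = γΔτ = 5.6728 × 214 = 1214 minutes.

1214 minutes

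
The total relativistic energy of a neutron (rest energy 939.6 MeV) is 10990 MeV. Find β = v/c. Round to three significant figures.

0.996

Total energy E = γmc² gives γ = 10990/939.6 = 11.696.
Hence β = √(1 − 1/γ²) = √(1 − 0.00731013) = √0.99268987 = 0.996.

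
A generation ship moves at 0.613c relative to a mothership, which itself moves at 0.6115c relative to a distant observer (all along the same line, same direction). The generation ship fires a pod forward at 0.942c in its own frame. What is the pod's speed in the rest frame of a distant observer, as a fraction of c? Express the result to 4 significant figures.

0.9966c

First combine the pod and generation ship (S''→S'): u₁ = (0.942 + 0.613)/(1 + 0.942×0.613) = 1.555/1.577446 = 0.98577.
Then combine with the mothership (S'→S): u = (0.98577 + 0.6115)/(1 + 0.98577×0.6115) = 1.59727/1.602798355 = 0.99655.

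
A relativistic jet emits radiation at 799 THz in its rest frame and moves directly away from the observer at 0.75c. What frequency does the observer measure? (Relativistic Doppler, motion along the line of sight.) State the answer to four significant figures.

Relativistic Doppler (source moving away): f_obs = f_src · √((1−β)/(1+β)).
With β = 0.75: factor = √(0.25/1.75) = 0.37796.
f_obs = 799 × 0.37796 = 302.0 THz.

302.0 THz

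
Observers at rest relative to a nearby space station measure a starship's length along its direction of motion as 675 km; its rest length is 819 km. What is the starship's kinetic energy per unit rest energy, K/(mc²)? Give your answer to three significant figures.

Length contraction gives γ = L₀/L = 819/675 = 1.21333.
Since K = (γ−1)mc², K/(mc²) = 1.21333 − 1 = 0.213.

0.213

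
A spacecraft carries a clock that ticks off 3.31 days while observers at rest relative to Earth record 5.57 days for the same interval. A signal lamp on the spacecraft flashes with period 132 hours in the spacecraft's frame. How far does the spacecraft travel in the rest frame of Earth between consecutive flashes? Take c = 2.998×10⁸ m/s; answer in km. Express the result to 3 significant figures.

γ = Δt/Δτ = 5.57/3.31 = 1.68278.
β = √(1 − 1/γ²) = 0.80428. Lab-frame period = γτ = 1.68278×132 hours = 222.13 hours. Distance = βc × γτ = 0.80428 × 2.998×10⁸ m/s × 799668 s = 1.9282×10^14 m = 1.93×10^11 km.

1.93×10^11 km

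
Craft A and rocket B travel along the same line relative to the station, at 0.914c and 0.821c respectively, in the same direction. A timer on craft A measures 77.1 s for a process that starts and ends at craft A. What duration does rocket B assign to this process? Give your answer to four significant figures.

Transform craft A's velocity into rocket B's frame: (0.914 − 0.821)/(1 − 0.914·0.821) = 0.093/0.249606, so the relative speed is 0.37259c.
γ for this relative speed: γ = 1/√(1 − 0.138823) = 1.0776.
The clock on craft A records proper time, so rocket B measures Δt = γΔτ = 1.0776 × 77.1 = 83.08 s.

83.08 s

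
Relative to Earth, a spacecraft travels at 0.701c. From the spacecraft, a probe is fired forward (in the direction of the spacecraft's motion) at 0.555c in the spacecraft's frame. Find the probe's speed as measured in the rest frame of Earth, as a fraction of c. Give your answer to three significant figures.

0.904c

Relativistic velocity addition: u = (u' + v)/(1 + u'v/c²), with u' = 0.555c and v = 0.701c.
Numerator: 0.555 + 0.701 = 1.256. Denominator: 1 + (0.555)(0.701) = 1.389055.
u = 1.256/1.389055 = 0.90421, so the speed is 0.904c.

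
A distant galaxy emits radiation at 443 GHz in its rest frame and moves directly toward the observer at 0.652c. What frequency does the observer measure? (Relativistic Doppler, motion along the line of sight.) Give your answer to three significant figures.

965 GHz

Relativistic Doppler (source moving toward): f_obs = f_src · √((1+β)/(1−β)).
With β = 0.652: factor = √(1.652/0.348) = 2.1788.
f_obs = 443 × 2.1788 = 965 GHz.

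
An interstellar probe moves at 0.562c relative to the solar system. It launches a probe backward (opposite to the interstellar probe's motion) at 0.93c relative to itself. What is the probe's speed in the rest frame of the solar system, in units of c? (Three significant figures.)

Relativistic velocity addition: u = (u' + v)/(1 + u'v/c²), with u' = −0.93c and v = 0.562c.
Numerator: −0.93 + 0.562 = −0.368. Denominator: 1 + (−0.93)(0.562) = 0.47734.
u = −0.368/0.47734 = −0.77094, so the speed is 0.771c.

0.771c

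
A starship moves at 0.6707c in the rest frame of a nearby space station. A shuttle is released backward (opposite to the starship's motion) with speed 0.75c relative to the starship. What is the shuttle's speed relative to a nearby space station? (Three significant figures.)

0.160c

Relativistic velocity addition: u = (u' + v)/(1 + u'v/c²), with u' = −0.75c and v = 0.6707c.
Numerator: −0.75 + 0.6707 = −0.0793. Denominator: 1 + (−0.75)(0.6707) = 0.496975.
u = −0.0793/0.496975 = −0.15957, so the speed is 0.160c.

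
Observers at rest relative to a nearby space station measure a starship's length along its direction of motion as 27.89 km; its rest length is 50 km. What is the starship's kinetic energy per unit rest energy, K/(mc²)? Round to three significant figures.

γ = L₀/L = 50/27.89 = 1.79276.
K/(mc²) = γ − 1 = 1.79276 − 1 = 0.793.

0.793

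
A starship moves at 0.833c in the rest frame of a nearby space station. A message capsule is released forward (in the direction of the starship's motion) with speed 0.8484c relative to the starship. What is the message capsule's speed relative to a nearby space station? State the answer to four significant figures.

0.9852c

Relativistic velocity addition: u = (u' + v)/(1 + u'v/c²), with u' = 0.8484c and v = 0.833c.
Numerator: 0.8484 + 0.833 = 1.6814. Denominator: 1 + (0.8484)(0.833) = 1.7067172.
u = 1.6814/1.7067172 = 0.98517, so the speed is 0.9852c.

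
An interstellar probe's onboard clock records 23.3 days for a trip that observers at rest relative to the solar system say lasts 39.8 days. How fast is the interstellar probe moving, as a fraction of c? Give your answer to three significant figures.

γ = Δt/Δτ = 39.8/23.3 = 1.7082.
β = √(1 − 1/γ²) = √(1 − 0.342707) = √0.657293 = 0.811.

0.811c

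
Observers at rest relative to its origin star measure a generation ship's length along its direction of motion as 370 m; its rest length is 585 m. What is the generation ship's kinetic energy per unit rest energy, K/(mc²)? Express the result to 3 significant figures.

Length contraction gives γ = L₀/L = 585/370 = 1.58108.
Since K = (γ−1)mc², K/(mc²) = 1.58108 − 1 = 0.581.

0.581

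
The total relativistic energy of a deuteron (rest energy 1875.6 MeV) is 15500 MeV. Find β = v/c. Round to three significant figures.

Total energy E = γmc² gives γ = 15500/1875.6 = 8.264.
Hence β = √(1 − 1/γ²) = √(1 − 0.0146426) = √0.9853574 = 0.993.

0.993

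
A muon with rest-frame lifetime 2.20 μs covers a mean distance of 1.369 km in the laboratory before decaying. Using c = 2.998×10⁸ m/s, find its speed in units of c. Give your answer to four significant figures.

0.9009c

Let x = d/(cτ) = 1369 m / (2.998×10⁸ m/s × 2.200×10^-6 s) = 2.0756. Since d = βγcτ, x = βγ = β/√(1−β²).
Solving: β² = x²/(1+x²) = 4.30812/5.30812 = 0.811609, so β = 0.9009.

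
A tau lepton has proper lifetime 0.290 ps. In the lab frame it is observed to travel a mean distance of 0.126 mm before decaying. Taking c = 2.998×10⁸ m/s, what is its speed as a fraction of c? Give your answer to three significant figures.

Lab distance = (lab lifetime)·v = γτ·βc, so βγ = d/(cτ) = 1.260×10^-4/(2.998×10⁸ × 2.900×10^-13) = 1.4492.
With βγ = 1.4492: γ² = 1 + (βγ)² = 3.10018, and β = (βγ)/γ = 1.4492/1.76073 = 0.823.

0.823c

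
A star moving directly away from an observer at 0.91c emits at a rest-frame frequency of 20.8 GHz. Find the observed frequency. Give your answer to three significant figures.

Relativistic Doppler (source moving away): f_obs = f_src · √((1−β)/(1+β)).
With β = 0.91: factor = √(0.09/1.91) = 0.21707.
f_obs = 20.8 × 0.21707 = 4.52 GHz.

4.52 GHz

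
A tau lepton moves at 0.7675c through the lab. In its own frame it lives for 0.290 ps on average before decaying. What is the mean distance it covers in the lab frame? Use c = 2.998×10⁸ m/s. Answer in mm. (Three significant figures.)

With β = 0.7675, γ = 1/√(1 − 0.7675²) = 1/√0.41094375 = 1.5599.
Lab-frame lifetime: Δt = γτ = 1.5599 × 0.290 ps = 0.45237 ps.
Distance: d = vΔt = 0.7675 × 2.998×10⁸ m/s × 4.5237×10^-13 s = 1.04×10^-4 m = 0.104 mm.

0.104 mm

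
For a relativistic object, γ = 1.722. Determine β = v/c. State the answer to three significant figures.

β = √(1 − 1/γ²) = √(1 − 1/2.965284) = √0.662764 = 0.814.

0.814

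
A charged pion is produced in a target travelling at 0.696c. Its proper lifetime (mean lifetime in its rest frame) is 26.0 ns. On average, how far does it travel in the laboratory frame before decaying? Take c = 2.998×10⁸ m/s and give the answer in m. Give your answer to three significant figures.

With β = 0.696, γ = 1/√(1 − 0.696²) = 1/√0.515584 = 1.3927.
Lab-frame lifetime: Δt = γτ = 1.3927 × 26.0 ns = 36.21 ns.
Distance: d = vΔt = 0.696 × 2.998×10⁸ m/s × 3.6210×10^-8 s = 7.56 m.

7.56 m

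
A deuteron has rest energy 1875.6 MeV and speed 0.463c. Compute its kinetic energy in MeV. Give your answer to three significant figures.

With β = 0.463, γ = 1/√(1 − 0.463²) = 1/√0.785631 = 1.12821.
Kinetic energy: K = (γ − 1)mc² = (1.12821 − 1) × 1875.6 MeV = 0.12821 × 1875.6 = 240 MeV.

240 MeV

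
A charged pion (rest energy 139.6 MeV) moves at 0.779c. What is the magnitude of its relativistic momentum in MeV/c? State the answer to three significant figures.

173 MeV/c

With β = 0.779, γ = 1/√(1 − 0.779²) = 1/√0.393159 = 1.5948.
Momentum: p = γβ·mc = 1.5948 × 0.779 × 139.6 MeV/c = 173 MeV/c.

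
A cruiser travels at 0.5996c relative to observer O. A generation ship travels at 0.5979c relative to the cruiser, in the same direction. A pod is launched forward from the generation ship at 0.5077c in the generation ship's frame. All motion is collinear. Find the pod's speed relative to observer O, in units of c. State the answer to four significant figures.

0.9597c

Apply u = (u'+v)/(1+u'v) twice. Pod in the cruiser frame: (0.5077+0.5979)/(1+0.5077·0.5979) = 1.1056/1.30355383 = 0.84814c.
That velocity, transformed to the rest frame of observer O: (0.84814+0.5996)/(1+0.84814·0.5996) = 1.44774/1.508544744 = 0.95969c.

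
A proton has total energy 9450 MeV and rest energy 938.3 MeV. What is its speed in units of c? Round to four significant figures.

γ = E/(mc²) = 9450/938.3 = 10.071.
β = √(1 − 1/γ²) = √(1 − 0.0098595) = √0.9901405 = 0.9951.

0.9951c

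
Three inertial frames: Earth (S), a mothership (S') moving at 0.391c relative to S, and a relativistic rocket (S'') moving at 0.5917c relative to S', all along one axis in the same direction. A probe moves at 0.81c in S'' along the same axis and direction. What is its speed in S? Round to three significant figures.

0.977c

Apply u = (u'+v)/(1+u'v) twice. Probe in the mothership frame: (0.81+0.5917)/(1+0.81·0.5917) = 1.4017/1.479277 = 0.94756c.
That velocity, transformed to the rest frame of Earth: (0.94756+0.391)/(1+0.94756·0.391) = 1.33856/1.37049596 = 0.9767c.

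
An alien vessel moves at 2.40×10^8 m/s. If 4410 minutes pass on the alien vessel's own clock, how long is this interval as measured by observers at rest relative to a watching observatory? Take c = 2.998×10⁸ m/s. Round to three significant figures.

β = v/c = (2.40×10^8 m/s)/(2.998×10⁸ m/s) = 0.800534.
γ = 1/√(1 − β²) = 1/√(1 − 0.6408547) = 1/√0.3591453 = 1/0.599287 = 1.6686.
The onboard clock measures proper time, so the interval in the rest frame of a watching observatory is dilated: Δt = γ·Δτ = 1.6686 × 4410 minutes = 7360 minutes.

7360 minutes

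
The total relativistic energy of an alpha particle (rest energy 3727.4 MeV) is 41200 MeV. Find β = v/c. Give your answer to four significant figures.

0.9959

Total energy E = γmc² gives γ = 41200/3727.4 = 11.053.
Hence β = √(1 − 1/γ²) = √(1 − 0.0081854) = √0.9918146 = 0.9959.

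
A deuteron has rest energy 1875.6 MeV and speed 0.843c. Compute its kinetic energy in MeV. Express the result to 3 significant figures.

1610 MeV

γ = 1/√(1 − β²) = 1/√(1 − 0.710649) = 1/√0.289351 = 1/0.537914 = 1.85903.
Kinetic energy: K = (γ − 1)mc² = (1.85903 − 1) × 1875.6 MeV = 0.85903 × 1875.6 = 1610 MeV.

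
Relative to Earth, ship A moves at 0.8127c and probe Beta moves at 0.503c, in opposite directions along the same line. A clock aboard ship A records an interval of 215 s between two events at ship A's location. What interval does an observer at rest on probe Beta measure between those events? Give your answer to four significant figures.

601.4 s

The velocity of ship A relative to probe Beta is (0.8127 + 0.503)c / (1 + 0.8127×0.503) = 0.93392c; relative speed 0.93392c.
At |u| = 0.93392c, γ = (1 − 0.872207)^(−1/2) = 2.7973.
Ship A's interval is proper; time dilation gives Δt_B = γΔτ = 2.7973 × 215 s = 601.4 s.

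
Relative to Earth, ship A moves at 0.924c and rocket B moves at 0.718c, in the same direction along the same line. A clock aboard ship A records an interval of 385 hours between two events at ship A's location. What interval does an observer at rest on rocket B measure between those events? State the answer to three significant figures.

The velocity of ship A relative to rocket B is (0.924 − 0.718)c / (1 − 0.924×0.718) = 0.61206c; relative speed 0.61206c.
At |u| = 0.61206c, γ = (1 − 0.374617)^(−1/2) = 1.2645.
The clock on ship A records proper time, so rocket B measures Δt = γΔτ = 1.2645 × 385 = 487 hours.

487 hours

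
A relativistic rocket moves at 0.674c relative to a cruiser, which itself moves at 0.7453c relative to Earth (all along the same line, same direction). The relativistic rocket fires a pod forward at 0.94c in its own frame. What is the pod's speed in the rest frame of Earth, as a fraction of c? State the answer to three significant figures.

First combine the pod and relativistic rocket (S''→S'): u₁ = (0.94 + 0.674)/(1 + 0.94×0.674) = 1.614/1.63356 = 0.98803.
Then combine with the cruiser (S'→S): u = (0.98803 + 0.7453)/(1 + 0.98803×0.7453) = 1.73333/1.736378759 = 0.99824.

0.998c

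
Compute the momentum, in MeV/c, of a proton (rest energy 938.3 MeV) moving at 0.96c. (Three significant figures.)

With β = 0.96, γ = 1/√(1 − 0.96²) = 1/√0.0784 = 3.5714.
Momentum: p = γβ·mc = 3.5714 × 0.96 × 938.3 MeV/c = 3220 MeV/c.

3220 MeV/c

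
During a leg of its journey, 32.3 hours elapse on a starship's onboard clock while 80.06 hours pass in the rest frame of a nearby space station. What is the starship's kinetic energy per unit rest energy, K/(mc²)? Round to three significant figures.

γ = Δt/Δτ = 80.06/32.3 = 2.47864.
Since K = (γ−1)mc², K/(mc²) = 2.47864 − 1 = 1.48.

1.48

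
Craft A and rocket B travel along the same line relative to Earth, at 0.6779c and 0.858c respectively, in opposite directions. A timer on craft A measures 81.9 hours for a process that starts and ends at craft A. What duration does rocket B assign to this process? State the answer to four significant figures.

Transform craft A's velocity into rocket B's frame: (0.6779 + 0.858)/(1 + 0.6779·0.858) = 1.5359/1.5816382, so the relative speed is 0.97108c.
γ for this relative speed: γ = 1/√(1 − 0.942996) = 4.1884.
The clock on craft A records proper time, so rocket B measures Δt = γΔτ = 4.1884 × 81.9 = 343.0 hours.

343.0 hours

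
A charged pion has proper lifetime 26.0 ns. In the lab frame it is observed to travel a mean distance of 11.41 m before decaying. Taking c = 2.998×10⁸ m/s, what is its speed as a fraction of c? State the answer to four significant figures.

0.8257c

Let x = d/(cτ) = 11.41 m / (2.998×10⁸ m/s × 2.600×10^-8 s) = 1.4638. Since d = βγcτ, x = βγ = β/√(1−β²).
Solving: β² = x²/(1+x²) = 2.14271/3.14271 = 0.681803, so β = 0.8257.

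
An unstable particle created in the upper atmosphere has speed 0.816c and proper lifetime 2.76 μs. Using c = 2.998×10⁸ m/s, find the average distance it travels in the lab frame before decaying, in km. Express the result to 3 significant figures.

1.17 km

With β = 0.816, γ = 1/√(1 − 0.816²) = 1/√0.334144 = 1.7299.
Lab-frame lifetime: Δt = γτ = 1.7299 × 2.76 μs = 4.7745 μs.
Distance: d = vΔt = 0.816 × 2.998×10⁸ m/s × 4.7745×10^-6 s = 1170 m = 1.17 km.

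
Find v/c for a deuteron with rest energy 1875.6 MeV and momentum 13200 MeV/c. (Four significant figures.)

0.9901

βγ = pc/(mc²) = 13200/1875.6 = 7.0377.
Since γ² = 1 + (βγ)² = 50.5292, γ = √50.5292 = 7.10839, and β = (βγ)/γ = 7.0377/7.10839 = 0.9901.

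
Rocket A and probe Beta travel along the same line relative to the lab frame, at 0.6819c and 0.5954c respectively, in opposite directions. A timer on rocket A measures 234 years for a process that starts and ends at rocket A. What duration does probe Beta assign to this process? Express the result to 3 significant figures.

Speed of rocket A in probe Beta's frame: u = (v_A + v_B)/(1 + v_A v_B/c²) = (0.6819 + 0.5954)/(1 + 0.6819×0.5954) = 1.2773/1.40600326 = 0.90846; |u| = 0.90846c.
At |u| = 0.90846c, γ = (1 − 0.8253)^(−1/2) = 2.3925.
The clock on rocket A records proper time, so probe Beta measures Δt = γΔτ = 2.3925 × 234 = 560 years.

560 years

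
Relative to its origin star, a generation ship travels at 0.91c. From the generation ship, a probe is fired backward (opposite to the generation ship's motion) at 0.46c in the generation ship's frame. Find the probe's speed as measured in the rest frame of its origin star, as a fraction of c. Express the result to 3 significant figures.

Relativistic velocity addition: u = (u' + v)/(1 + u'v/c²), with u' = −0.46c and v = 0.91c.
Numerator: −0.46 + 0.91 = 0.45. Denominator: 1 + (−0.46)(0.91) = 0.5814.
u = 0.45/0.5814 = 0.77399, so the speed is 0.774c.

0.774c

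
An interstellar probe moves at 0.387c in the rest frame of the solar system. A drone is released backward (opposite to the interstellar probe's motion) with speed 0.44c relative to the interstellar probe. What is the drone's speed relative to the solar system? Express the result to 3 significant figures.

In units of c, u = (u' + v)/(1 + u'v) with u' = −0.44 and v = 0.387.
Numerator: −0.44 + 0.387 = −0.053. Denominator: 1 + (−0.44)(0.387) = 0.82972.
u = −0.053/0.82972 = −0.063877, so the speed is 0.0639c.

0.0639c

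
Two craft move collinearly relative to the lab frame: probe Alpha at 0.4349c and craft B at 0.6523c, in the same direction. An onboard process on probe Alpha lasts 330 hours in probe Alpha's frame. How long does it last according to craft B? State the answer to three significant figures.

346 hours

Speed of probe Alpha in craft B's frame: u = (v_A − v_B)/(1 − v_A v_B/c²) = (0.4349 − 0.6523)/(1 − 0.4349×0.6523) = −0.2174/0.71631473 = −0.3035; |u| = 0.3035c.
γ for this relative speed: γ = 1/√(1 − 0.0921122) = 1.0495.
Probe Alpha's interval is proper; time dilation gives Δt_B = γΔτ = 1.0495 × 330 hours = 346 hours.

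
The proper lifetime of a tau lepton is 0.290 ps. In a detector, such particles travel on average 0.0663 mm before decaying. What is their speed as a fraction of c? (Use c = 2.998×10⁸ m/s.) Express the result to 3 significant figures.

d = βγcτ ⇒ βγ = d/(cτ) = 6.630×10^-5 m / (8.6942×10^-5 m) = 0.76258.
β = (βγ)/√(1+(βγ)²) = 0.76258/√1.581528 = 0.606.

0.606c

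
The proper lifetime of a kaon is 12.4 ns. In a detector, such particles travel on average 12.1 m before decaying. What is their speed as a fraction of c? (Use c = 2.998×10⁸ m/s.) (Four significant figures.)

0.9559c

d = βγcτ ⇒ βγ = d/(cτ) = 12.10 m / (3.71752 m) = 3.2549.
β = (βγ)/√(1+(βγ)²) = 3.2549/√11.5944 = 0.9559.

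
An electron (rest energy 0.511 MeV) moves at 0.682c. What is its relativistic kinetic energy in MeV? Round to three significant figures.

0.188 MeV

β² = 0.465124, so γ = 1/√0.534876 = 1.36733.
Kinetic energy: K = (γ − 1)mc² = (1.36733 − 1) × 0.511 MeV = 0.36733 × 0.511 = 0.188 MeV.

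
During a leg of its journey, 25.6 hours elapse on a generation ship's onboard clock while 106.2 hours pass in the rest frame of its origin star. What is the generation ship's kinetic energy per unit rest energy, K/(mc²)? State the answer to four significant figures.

3.148

The time-dilation ratio gives γ = 106.2/25.6 = 4.14844.
Since K = (γ−1)mc², K/(mc²) = 4.14844 − 1 = 3.148.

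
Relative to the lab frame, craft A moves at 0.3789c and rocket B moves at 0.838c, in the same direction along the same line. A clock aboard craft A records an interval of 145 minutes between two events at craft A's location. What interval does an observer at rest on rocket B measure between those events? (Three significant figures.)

The velocity of craft A relative to rocket B is (0.3789 − 0.838)c / (1 − 0.3789×0.838) = −0.67269c; relative speed 0.67269c.
At |u| = 0.67269c, γ = (1 − 0.452512)^(−1/2) = 1.3515.
Craft A's interval is proper; time dilation gives Δt_B = γΔτ = 1.3515 × 145 minutes = 196 minutes.

196 minutes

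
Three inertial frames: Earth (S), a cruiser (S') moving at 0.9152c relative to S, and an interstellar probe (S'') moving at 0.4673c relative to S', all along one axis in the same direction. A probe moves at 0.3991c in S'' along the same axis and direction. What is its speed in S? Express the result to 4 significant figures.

First combine the probe and interstellar probe (S''→S'): u₁ = (0.3991 + 0.4673)/(1 + 0.3991×0.4673) = 0.8664/1.18649943 = 0.73022.
Then combine with the cruiser (S'→S): u = (0.73022 + 0.9152)/(1 + 0.73022×0.9152) = 1.64542/1.668297344 = 0.98629.

0.9863c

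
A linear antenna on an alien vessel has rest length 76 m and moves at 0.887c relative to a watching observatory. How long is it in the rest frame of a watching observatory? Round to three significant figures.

35.1 m

γ = 1/√(1 − β²) = 1/√(1 − 0.786769) = 1/√0.213231 = 1/0.461769 = 2.1656.
Along the direction of motion the measured length is L₀/γ = 76/2.1656 = 35.1 m.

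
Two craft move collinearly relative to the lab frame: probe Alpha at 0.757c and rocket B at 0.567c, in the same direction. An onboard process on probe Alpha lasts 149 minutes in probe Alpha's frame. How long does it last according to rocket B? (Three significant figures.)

158 minutes

The velocity of probe Alpha relative to rocket B is (0.757 − 0.567)c / (1 − 0.757×0.567) = 0.33288c; relative speed 0.33288c.
At |u| = 0.33288c, γ = (1 − 0.110809)^(−1/2) = 1.0605.
Probe Alpha's interval is proper; time dilation gives Δt_B = γΔτ = 1.0605 × 149 minutes = 158 minutes.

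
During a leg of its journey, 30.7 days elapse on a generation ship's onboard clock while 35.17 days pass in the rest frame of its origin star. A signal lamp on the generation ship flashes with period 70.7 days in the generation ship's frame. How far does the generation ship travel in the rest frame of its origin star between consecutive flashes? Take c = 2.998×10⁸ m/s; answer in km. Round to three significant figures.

γ = Δt/Δτ = 35.17/30.7 = 1.1456.
β = √(1 − 1/γ²) = 0.48789. Lab-frame period = γτ = 1.1456×70.7 days = 80.994 days. Distance = βc × γτ = 0.48789 × 2.998×10⁸ m/s × 6997881.6 s = 1.0236×10^15 m = 1.02×10^12 km.

1.02×10^12 km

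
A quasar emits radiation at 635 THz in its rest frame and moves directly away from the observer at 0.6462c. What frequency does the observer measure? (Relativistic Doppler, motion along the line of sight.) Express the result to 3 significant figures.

294 THz

Relativistic Doppler (source moving away): f_obs = f_src · √((1−β)/(1+β)).
With β = 0.6462: factor = √(0.3538/1.6462) = 0.46359.
f_obs = 635 × 0.46359 = 294 THz.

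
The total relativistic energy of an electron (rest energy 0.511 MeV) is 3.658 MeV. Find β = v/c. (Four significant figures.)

γ = E/(mc²) = 3.658/0.511 = 7.1585.
β = √(1 − 1/γ²) = √(1 − 0.0195144) = √0.9804856 = 0.9902.

0.9902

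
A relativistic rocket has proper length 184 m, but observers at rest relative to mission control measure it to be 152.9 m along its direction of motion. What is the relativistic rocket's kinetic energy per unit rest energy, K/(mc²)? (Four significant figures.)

Length contraction gives γ = L₀/L = 184/152.9 = 1.2034.
Since K = (γ−1)mc², K/(mc²) = 1.2034 − 1 = 0.2034.

0.2034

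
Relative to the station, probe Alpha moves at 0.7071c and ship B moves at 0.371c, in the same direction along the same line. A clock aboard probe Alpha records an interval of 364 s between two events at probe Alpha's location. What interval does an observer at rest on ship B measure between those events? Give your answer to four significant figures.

The velocity of probe Alpha relative to ship B is (0.7071 − 0.371)c / (1 − 0.7071×0.371) = 0.45563c; relative speed 0.45563c.
γ for this relative speed: γ = 1/√(1 − 0.207599) = 1.1234.
Probe Alpha's interval is proper; time dilation gives Δt_B = γΔτ = 1.1234 × 364 s = 408.9 s.

408.9 s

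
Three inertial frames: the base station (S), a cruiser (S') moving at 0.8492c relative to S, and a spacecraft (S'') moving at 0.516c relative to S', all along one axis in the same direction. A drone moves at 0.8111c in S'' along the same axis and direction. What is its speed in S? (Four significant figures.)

0.9946c

Apply u = (u'+v)/(1+u'v) twice. Drone in the cruiser frame: (0.8111+0.516)/(1+0.8111·0.516) = 1.3271/1.4185276 = 0.93555c.
That velocity, transformed to the rest frame of the base station: (0.93555+0.8492)/(1+0.93555·0.8492) = 1.78475/1.79446906 = 0.99458c.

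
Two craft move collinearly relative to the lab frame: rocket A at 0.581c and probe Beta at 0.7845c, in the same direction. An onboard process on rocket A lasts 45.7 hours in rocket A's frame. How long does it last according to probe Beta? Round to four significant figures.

49.27 hours

Speed of rocket A in probe Beta's frame: u = (v_A − v_B)/(1 − v_A v_B/c²) = (0.581 − 0.7845)/(1 − 0.581×0.7845) = −0.2035/0.5442055 = −0.37394; |u| = 0.37394c.
γ for this relative speed: γ = 1/√(1 − 0.139831) = 1.0782.
The clock on rocket A records proper time, so probe Beta measures Δt = γΔτ = 1.0782 × 45.7 = 49.27 hours.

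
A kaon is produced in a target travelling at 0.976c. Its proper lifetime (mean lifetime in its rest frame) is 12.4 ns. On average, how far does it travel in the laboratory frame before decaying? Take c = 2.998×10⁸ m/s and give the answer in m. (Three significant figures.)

Lorentz factor: γ = (1 − 0.952576)^(−1/2) = 4.592.
Lab-frame lifetime: Δt = γτ = 4.592 × 12.4 ns = 56.941 ns.
Distance: d = vΔt = 0.976 × 2.998×10⁸ m/s × 5.6941×10^-8 s = 16.7 m.

16.7 m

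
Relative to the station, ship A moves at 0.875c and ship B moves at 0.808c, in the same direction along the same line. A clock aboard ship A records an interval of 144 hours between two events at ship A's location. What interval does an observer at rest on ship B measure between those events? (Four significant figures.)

Speed of ship A in ship B's frame: u = (v_A − v_B)/(1 − v_A v_B/c²) = (0.875 − 0.808)/(1 − 0.875×0.808) = 0.067/0.293 = 0.22867; |u| = 0.22867c.
At |u| = 0.22867c, γ = (1 − 0.05229)^(−1/2) = 1.0272.
Ship A's interval is proper; time dilation gives Δt_B = γΔτ = 1.0272 × 144 hours = 147.9 hours.

147.9 hours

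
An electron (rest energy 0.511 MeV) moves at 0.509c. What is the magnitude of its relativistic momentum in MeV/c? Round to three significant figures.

Lorentz factor: γ = (1 − 0.259081)^(−1/2) = 1.1618.
Momentum: p = γβ·mc = 1.1618 × 0.509 × 0.511 MeV/c = 0.302 MeV/c.

0.302 MeV/c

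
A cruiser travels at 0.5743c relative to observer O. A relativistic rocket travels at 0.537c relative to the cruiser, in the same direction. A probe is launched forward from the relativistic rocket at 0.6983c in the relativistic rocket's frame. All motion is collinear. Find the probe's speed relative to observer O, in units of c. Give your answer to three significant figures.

0.971c

Compose velocities in two stages. Stage 1 (into S'): u₁ = (0.6983+0.537)/(1+0.6983×0.537) = 0.89841.
Stage 2 (into S): u = (0.89841+0.5743)/(1+0.89841×0.5743) = 0.97147, so the speed is 0.971c.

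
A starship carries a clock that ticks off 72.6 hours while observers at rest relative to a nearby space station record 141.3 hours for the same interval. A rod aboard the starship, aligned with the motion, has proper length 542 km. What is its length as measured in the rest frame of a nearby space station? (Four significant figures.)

278.5 km

γ = Δt/Δτ = 141.3/72.6 = 1.94628.
The rod contracts by the same γ: 542 km / 1.94628 = 278.5 km.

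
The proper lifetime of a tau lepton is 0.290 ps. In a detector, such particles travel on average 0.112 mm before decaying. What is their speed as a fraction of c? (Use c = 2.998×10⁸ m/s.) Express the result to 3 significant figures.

d = βγcτ ⇒ βγ = d/(cτ) = 1.120×10^-4 m / (8.6942×10^-5 m) = 1.2882.
β = (βγ)/√(1+(βγ)²) = 1.2882/√2.65946 = 0.790.

0.790c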